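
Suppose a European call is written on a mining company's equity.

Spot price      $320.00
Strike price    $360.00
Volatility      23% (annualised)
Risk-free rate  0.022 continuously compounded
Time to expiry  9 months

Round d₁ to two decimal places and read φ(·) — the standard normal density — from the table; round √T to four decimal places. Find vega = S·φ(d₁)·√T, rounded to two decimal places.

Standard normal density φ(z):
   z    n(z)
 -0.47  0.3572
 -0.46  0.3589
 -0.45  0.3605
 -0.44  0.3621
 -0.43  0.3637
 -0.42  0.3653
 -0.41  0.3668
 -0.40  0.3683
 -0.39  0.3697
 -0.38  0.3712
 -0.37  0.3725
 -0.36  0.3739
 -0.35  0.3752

101.65

σ√T = 0.23 × 0.8660 = 0.1992
d₁ = [ln(320/360) + (0.022 + 0.23²/2)·0.75] / 0.1992 = [-0.1178 + 0.0363] / 0.1992 = -0.4089 ≈ -0.41
√T = √0.75 = 0.8660
φ(d₁) = φ(-0.41) = 0.3668
vega = S·φ(d₁)·√T = 320·0.3668·0.8660 = 101.6476
(Call and put vega coincide under Black-Scholes.)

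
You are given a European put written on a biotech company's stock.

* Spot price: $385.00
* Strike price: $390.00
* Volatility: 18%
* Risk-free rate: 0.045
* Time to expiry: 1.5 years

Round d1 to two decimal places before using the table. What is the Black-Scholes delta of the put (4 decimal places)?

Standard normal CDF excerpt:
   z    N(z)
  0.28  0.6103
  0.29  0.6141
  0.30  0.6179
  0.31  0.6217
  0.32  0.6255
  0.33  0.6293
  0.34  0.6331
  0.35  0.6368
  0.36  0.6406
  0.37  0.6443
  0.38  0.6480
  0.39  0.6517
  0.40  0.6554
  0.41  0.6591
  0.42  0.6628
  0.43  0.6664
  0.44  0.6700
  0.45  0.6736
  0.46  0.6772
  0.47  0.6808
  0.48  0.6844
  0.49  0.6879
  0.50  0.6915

-0.3594

T = 1.5;  σ√T = 0.2205
d₁ = [ln(385/390) + (0.045 + ½·0.18²)·1.5] / (σ√T) = (-0.0129 + 0.0918) / 0.2205 = 0.3579 ≈ 0.36
N(d₁) = N(0.36) = 0.6406
Δ_put = N(d₁) − 1 = 0.6406 − 1 = -0.3594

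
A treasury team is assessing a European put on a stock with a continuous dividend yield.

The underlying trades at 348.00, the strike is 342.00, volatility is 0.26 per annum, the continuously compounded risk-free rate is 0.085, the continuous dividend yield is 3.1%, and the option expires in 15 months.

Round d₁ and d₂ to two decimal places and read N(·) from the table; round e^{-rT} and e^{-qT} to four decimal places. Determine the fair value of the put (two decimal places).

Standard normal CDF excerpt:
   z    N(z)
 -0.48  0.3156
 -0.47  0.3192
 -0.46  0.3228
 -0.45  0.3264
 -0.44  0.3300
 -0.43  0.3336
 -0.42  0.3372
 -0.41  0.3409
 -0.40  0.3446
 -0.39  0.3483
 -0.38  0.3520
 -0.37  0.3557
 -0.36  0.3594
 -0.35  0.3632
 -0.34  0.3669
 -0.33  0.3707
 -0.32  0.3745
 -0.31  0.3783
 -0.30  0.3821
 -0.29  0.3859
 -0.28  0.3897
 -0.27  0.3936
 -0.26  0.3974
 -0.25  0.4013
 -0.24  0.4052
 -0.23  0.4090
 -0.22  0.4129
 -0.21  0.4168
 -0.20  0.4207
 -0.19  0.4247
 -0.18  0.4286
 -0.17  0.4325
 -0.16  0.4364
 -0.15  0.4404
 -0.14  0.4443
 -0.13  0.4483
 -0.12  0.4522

σ√T = 0.26 × 1.1180 = 0.2907
d₁ = [ln(348/342) + (0.085 − 0.031 + ½·0.26²)·1.25] / (σ√T) = (0.0174 + 0.1098) / 0.2907 = 0.4374 ⇒ 0.44
d₂ = 0.4374 − 0.2907 = 0.1467 ⇒ 0.15
e^(−qT) = e^(−0.031·1.25) = 0.9620;  e^(−rT) = e^(−0.085·1.25) = 0.8992
N(−d₂) = N(-0.15) = 0.4404;  N(−d₁) = N(-0.44) = 0.3300
P = 342·0.8992·0.4404 − 348·0.9620·0.3300 = 135.4346 − 110.4761 = 24.9585

24.96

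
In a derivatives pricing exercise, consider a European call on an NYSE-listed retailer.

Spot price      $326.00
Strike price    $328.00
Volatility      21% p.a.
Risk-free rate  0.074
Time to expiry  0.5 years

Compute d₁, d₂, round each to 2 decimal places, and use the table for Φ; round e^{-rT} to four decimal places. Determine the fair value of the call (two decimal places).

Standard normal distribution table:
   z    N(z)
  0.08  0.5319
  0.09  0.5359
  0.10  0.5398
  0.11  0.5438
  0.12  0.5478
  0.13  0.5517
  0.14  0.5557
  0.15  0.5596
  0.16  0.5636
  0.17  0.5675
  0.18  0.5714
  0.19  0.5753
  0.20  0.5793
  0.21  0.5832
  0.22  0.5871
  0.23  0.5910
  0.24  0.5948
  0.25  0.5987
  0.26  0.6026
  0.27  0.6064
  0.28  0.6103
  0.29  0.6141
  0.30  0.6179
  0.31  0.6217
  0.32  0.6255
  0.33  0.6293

σ√T = 0.21·√0.5 = 0.1485
d₁ = [ln(326/328) + (0.074 + 0.21²/2)·0.5] / 0.1485 = [-0.0061 + 0.0480] / 0.1485 = 0.2822 ⇒ 0.28
d₂ = d₁ − σ√T = 0.2822 − 0.1485 = 0.1337 ⇒ 0.13
e^(−rT) = e^(−0.074·0.5) = 0.9637
N(d₁) = N(0.28) = 0.6103;  N(d₂) = N(0.13) = 0.5517
C = 326·0.6103 − 328·0.9637·0.5517 = 198.9578 − 174.3888 = 24.5690

$24.57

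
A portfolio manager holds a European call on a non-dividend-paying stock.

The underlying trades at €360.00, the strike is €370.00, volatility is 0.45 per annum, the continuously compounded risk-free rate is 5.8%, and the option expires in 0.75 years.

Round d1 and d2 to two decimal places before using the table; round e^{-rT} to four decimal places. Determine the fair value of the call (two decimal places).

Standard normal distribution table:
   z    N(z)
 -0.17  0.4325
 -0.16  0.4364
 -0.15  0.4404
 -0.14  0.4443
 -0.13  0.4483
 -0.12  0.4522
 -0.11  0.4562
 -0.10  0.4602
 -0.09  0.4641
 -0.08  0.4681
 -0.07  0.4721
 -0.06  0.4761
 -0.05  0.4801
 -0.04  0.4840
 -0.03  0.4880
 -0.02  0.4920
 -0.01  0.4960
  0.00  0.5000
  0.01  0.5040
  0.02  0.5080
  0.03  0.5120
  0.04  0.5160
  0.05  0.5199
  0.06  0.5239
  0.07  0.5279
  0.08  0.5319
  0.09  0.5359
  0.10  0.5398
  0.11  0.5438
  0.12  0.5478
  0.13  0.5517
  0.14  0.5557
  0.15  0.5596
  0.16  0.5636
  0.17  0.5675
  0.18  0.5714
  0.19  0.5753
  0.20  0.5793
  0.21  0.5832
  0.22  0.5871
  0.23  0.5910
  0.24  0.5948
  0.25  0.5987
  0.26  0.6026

€58.12

σ√T = 0.45 × 0.8660 = 0.3897
ln(S/K) + (r + σ²/2)T = ln(360/370) + (0.058 + 0.45²/2)·0.75 = -0.0274 + 0.1194 = 0.0920
d₁ = 0.0920 / 0.3897 = 0.2362 which rounds to 0.24
d₂ = d₁ − σ√T = 0.2362 − 0.3897 = -0.1535 which rounds to -0.15
exp(−rT) = exp(−0.058·0.75) = 0.9574
N(d₁) = N(0.24) = 0.5948;  N(d₂) = N(-0.15) = 0.4404
C = 360·0.5948 − 370·0.9574·0.4404 = 214.1280 − 156.0064 = 58.1216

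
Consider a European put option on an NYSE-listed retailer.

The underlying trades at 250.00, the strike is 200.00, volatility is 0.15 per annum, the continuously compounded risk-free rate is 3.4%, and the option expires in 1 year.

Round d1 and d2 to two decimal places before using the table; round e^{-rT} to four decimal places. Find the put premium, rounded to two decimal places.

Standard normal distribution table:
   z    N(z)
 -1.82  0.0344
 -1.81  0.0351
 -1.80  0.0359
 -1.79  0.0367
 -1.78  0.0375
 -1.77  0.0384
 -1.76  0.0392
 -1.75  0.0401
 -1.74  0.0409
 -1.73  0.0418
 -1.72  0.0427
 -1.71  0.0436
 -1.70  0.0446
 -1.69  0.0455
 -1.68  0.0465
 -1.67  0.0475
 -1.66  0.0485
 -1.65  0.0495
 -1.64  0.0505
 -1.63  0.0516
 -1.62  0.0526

0.59

σ√T = 0.15·√1 = 0.1500
d₁ = [ln(250/200) + (0.034 + 0.15²/2)·1] / 0.1500 = [0.2231 + 0.0452] / 0.1500 = 1.7893 ⇒ 1.79
d₂ = d₁ − σ√T = 1.7893 − 0.1500 = 1.6393 ⇒ 1.64
exp(−rT) = exp(−0.034·1) = 0.9666
P = 200·0.9666·N(-1.64) − 250·N(-1.79) = 200·0.9666·0.0505 − 250·0.0367 = 9.7627 − 9.1750 = 0.5877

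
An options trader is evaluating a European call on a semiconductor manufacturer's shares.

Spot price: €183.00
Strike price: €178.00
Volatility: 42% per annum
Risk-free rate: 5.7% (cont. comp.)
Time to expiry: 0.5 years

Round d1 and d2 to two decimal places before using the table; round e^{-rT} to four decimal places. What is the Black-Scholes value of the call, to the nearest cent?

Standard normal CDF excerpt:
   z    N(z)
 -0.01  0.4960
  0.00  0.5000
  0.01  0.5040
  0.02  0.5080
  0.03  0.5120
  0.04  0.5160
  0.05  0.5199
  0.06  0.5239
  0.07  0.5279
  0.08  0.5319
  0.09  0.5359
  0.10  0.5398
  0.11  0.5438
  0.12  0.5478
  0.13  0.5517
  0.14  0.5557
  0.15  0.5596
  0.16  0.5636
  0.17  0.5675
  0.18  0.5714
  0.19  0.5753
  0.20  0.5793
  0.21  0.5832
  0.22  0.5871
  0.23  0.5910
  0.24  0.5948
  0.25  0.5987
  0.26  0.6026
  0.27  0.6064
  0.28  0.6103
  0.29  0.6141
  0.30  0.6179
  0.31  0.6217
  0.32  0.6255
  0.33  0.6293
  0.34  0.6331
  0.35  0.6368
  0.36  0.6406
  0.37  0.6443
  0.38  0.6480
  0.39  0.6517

T = 0.5;  σ√T = 0.2970
d₁ = [ln(183/178) + (0.057 + ½·0.42²)·0.5] / (σ√T) = (0.0277 + 0.0726) / 0.2970 = 0.3377 which rounds to 0.34
d₂ = 0.3377 − 0.2970 = 0.0408 which rounds to 0.04
exp(−rT) = exp(−0.057·0.5) = 0.9719
N(d₁) = N(0.34) = 0.6331;  N(d₂) = N(0.04) = 0.5160
C = 183·0.6331 − 178·0.9719·0.5160 = 115.8573 − 89.2671 = 26.5902

€26.59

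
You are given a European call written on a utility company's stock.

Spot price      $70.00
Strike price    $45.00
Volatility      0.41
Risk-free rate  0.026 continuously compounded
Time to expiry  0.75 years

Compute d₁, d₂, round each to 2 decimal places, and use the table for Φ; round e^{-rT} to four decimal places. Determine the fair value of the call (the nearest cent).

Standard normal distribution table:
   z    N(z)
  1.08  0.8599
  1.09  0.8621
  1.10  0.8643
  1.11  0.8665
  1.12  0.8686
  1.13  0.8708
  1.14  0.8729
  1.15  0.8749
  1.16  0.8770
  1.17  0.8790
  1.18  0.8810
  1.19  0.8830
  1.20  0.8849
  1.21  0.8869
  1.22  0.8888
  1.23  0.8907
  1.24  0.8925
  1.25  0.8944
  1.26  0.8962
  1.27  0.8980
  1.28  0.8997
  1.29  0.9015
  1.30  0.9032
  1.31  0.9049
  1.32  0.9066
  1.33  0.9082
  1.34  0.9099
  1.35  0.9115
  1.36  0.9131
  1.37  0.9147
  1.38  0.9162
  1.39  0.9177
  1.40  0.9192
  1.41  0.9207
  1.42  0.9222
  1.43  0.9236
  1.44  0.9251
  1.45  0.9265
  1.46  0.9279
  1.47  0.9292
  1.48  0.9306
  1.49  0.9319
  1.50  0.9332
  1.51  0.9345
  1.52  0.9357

$26.81

σ√T = 0.41 × 0.8660 = 0.3551
d₁ = [ln(70/45) + (0.026 + ½·0.41²)·0.75] / (σ√T) = (0.4418 + 0.0825) / 0.3551 = 1.4768 ⇒ 1.48
d₂ = 1.4768 − 0.3551 = 1.1217 ⇒ 1.12
e^(−rT) = e^(−0.026·0.75) = 0.9807
N(d₁) = N(1.48) = 0.9306;  N(d₂) = N(1.12) = 0.8686
C = 70·0.9306 − 45·0.9807·0.8686 = 65.1420 − 38.3326 = 26.8094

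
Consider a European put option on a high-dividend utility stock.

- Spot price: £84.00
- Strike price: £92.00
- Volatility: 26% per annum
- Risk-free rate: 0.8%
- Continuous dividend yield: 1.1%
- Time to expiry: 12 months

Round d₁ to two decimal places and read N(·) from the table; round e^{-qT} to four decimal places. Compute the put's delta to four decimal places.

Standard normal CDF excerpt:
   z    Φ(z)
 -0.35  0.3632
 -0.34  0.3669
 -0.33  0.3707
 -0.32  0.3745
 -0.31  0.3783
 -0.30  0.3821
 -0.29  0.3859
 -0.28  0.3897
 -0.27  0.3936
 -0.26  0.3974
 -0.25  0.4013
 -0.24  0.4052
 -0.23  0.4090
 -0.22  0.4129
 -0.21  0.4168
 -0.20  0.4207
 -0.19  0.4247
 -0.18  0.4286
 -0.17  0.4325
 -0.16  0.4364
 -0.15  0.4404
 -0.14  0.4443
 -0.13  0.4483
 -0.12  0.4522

T = 1;  σ√T = 0.2600
d₁ = [ln(84/92) + (0.008 − 0.011 + 0.26²/2)·1] / 0.2600 = [-0.0910 + 0.0308] / 0.2600 = -0.2314 which rounds to -0.23
N(d₁) = N(-0.23) = 0.4090
Δ_put = exp(−qT)·(N(d₁) − 1) = 0.9891·(0.4090 − 1) = -0.5846

-0.5846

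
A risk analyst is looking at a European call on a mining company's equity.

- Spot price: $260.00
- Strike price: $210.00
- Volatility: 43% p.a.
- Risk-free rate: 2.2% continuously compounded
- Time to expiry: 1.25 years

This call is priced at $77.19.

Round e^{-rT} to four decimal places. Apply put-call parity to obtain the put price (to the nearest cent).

$21.50

exp(−rT) = exp(−0.022·1.25) = 0.9729
Put-call parity: C − P = S − K·e^(−rT) = 260 − 210·0.9729 = 260 − 204.3090 = 55.6910
P = C − (C − P) = 77.19 − (55.6910) = 21.4990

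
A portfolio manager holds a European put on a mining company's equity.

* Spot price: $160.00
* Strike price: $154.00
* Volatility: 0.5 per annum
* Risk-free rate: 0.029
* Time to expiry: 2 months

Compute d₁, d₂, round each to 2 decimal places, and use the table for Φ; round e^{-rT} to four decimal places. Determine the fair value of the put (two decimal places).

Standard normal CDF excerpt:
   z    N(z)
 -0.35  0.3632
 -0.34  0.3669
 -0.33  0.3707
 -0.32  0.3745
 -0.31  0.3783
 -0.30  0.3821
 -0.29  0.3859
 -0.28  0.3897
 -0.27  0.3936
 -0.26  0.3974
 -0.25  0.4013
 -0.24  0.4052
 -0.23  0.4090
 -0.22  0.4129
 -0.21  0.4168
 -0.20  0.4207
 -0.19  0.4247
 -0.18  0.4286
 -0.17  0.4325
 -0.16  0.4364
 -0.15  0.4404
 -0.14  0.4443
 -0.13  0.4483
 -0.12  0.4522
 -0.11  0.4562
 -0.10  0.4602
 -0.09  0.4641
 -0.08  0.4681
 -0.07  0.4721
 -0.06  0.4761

$9.39

T = 0.1667;  σ√T = 0.2041
d₁ = [ln(160/154) + (0.029 + 0.5²/2)·0.1667] / 0.2041 = [0.0382 + 0.0257] / 0.2041 = 0.3130 which rounds to 0.31
d₂ = d₁ − σ√T = 0.3130 − 0.2041 = 0.1089 which rounds to 0.11
exp(−rT) = exp(−0.029·0.1667) = 0.9952
P = 154·0.9952·N(-0.11) − 160·N(-0.31) = 154·0.9952·0.4562 − 160·0.3783 = 69.9176 − 60.5280 = 9.3896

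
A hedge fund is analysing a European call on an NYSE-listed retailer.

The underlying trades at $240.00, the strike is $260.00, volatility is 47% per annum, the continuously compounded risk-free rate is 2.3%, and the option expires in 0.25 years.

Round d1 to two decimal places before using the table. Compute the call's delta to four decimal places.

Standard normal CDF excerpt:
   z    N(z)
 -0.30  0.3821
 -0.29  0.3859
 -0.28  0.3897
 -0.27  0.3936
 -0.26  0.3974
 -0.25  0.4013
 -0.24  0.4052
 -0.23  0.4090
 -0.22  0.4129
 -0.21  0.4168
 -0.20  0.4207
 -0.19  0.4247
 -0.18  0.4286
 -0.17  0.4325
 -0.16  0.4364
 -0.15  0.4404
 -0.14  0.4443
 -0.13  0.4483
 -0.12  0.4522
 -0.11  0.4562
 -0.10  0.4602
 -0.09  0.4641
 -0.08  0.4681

0.4207

σ√T = 0.47 × 0.5000 = 0.2350
d₁ = [ln(240/260) + (0.023 + ½·0.47²)·0.25] / (σ√T) = (-0.0800 + 0.0334) / 0.2350 = -0.1986 → -0.20
N(d₁) = N(-0.20) = 0.4207
Δ_call = N(d₁) = 0.4207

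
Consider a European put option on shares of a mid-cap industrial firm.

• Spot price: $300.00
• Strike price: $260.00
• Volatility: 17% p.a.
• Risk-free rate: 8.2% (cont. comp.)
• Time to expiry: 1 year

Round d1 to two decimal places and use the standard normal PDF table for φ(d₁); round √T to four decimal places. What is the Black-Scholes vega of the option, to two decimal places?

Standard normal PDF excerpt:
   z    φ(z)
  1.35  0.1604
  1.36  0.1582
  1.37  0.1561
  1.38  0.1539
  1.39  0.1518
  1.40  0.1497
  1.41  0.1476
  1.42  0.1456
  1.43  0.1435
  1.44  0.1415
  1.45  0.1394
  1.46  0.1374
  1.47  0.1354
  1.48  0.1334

σ√T = 0.17·√1 = 0.1700
d₁ = [ln(300/260) + (0.082 + 0.17²/2)·1] / 0.1700 = [0.1431 + 0.0965] / 0.1700 = 1.4091 ⇒ 1.41
√T = √1 = 1.0000
φ(d₁) = φ(1.41) = 0.1476
vega = S·φ(d₁)·√T = 300·0.1476·1.0000 = 44.2800
(Vega is the same for a European call and put with the same parameters.)

44.28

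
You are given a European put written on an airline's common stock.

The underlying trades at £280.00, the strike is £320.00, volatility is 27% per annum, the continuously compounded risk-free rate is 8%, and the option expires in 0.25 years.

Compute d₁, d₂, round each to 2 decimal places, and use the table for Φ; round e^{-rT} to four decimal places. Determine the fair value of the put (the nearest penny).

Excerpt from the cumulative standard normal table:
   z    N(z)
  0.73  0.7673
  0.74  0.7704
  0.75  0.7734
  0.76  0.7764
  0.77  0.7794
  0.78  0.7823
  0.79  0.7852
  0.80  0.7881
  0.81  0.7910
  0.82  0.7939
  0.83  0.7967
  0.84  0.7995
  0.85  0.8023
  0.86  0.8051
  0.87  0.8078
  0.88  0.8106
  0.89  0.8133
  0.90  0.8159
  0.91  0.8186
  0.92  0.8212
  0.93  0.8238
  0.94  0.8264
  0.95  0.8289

σ√T = 0.27·√0.25 = 0.1350
d₁ = [ln(280/320) + (0.08 + 0.27²/2)·0.25] / 0.1350 = [-0.1335 + 0.0291] / 0.1350 = -0.7735 ≈ -0.77
d₂ = d₁ − σ√T = -0.7735 − 0.1350 = -0.9085 ≈ -0.91
e^(−rT) = e^(−0.08·0.25) = 0.9802
P = 320·0.9802·N(0.91) − 280·N(0.77) = 320·0.9802·0.8186 − 280·0.7794 = 256.7654 − 218.2320 = 38.5334

£38.53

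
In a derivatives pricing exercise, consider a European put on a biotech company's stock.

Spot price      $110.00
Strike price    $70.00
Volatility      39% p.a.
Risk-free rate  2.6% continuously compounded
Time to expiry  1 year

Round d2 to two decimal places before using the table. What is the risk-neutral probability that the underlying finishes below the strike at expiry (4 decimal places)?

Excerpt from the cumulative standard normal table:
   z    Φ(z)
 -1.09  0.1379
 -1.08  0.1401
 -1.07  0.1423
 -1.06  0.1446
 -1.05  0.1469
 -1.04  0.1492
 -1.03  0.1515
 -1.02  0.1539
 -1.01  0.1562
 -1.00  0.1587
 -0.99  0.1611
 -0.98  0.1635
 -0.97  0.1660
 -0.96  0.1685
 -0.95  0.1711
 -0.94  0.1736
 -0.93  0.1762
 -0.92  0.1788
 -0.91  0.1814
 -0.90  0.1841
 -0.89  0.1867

T = 1;  σ√T = 0.3900
d₁ = [ln(110/70) + (0.026 + 0.39²/2)·1] / 0.3900 = [0.4520 + 0.1021] / 0.3900 = 1.4206 which rounds to 1.42
d₂ = d₁ − σ√T = 1.4206 − 0.3900 = 1.0306 which rounds to 1.03
Risk-neutral Pr[S_T < K] = N(−d₂) = N(-1.03) = 0.1515

0.1515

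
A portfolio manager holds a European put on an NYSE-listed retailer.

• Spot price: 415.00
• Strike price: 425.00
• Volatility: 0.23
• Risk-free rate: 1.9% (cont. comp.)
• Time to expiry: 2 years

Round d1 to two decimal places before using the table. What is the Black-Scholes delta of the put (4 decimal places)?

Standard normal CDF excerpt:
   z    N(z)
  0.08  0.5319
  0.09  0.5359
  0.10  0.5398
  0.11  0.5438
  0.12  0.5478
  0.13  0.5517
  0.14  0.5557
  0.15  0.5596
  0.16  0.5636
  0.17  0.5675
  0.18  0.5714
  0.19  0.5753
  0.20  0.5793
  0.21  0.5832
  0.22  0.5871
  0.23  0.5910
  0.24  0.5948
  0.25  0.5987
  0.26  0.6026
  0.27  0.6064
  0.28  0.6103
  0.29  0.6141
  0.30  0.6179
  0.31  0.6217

σ√T = 0.23 × 1.4142 = 0.3253
d₁ = [ln(415/425) + (0.019 + 0.23²/2)·2] / 0.3253 = [-0.0238 + 0.0909] / 0.3253 = 0.2063 → 0.21
N(d₁) = N(0.21) = 0.5832
Δ_put = N(d₁) − 1 = 0.5832 − 1 = -0.4168

-0.4168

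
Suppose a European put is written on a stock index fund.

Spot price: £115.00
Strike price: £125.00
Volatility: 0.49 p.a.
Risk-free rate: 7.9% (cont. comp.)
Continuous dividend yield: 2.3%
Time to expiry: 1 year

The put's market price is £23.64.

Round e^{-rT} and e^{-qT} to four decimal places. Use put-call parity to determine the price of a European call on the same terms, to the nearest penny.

exp(−qT) = exp(−0.023·1) = 0.9773;  exp(−rT) = exp(−0.079·1) = 0.9240
Put-call parity: C − P = S·e^(−qT) − K·e^(−rT) = 115·0.9773 − 125·0.9240 = 112.3895 − 115.5000 = -3.1105
C = P + (C − P) = 23.64 + (-3.1105) = 20.5295

£20.53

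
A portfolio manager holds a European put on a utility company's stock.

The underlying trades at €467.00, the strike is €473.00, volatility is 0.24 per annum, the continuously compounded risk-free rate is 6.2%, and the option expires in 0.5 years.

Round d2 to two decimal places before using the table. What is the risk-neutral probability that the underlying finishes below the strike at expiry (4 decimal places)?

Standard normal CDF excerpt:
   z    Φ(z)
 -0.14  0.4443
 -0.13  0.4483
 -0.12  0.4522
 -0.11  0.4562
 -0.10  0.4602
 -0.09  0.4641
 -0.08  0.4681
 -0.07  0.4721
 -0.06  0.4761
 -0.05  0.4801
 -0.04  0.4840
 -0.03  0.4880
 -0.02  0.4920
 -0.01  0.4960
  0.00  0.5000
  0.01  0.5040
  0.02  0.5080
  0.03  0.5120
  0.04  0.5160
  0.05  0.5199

0.4920

T = 0.5;  σ√T = 0.1697
d₁ = [ln(467/473) + (0.062 + 0.24²/2)·0.5] / 0.1697 = [-0.0128 + 0.0454] / 0.1697 = 0.1923 ≈ 0.19
d₂ = d₁ − σ√T = 0.1923 − 0.1697 = 0.0226 ≈ 0.02
Risk-neutral Pr[S_T < K] = N(−d₂) = N(-0.02) = 0.4920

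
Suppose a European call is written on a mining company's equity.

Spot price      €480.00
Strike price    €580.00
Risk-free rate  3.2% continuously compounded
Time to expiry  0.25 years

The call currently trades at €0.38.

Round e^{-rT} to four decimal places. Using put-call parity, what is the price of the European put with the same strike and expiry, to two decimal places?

exp(−rT) = exp(−0.032·0.25) = 0.9920
Put-call parity: C − P = S − K·e^(−rT) = 480 − 580·0.9920 = 480 − 575.3600 = -95.3600
P = C − (C − P) = 0.38 − (-95.3600) = 95.7400

€95.74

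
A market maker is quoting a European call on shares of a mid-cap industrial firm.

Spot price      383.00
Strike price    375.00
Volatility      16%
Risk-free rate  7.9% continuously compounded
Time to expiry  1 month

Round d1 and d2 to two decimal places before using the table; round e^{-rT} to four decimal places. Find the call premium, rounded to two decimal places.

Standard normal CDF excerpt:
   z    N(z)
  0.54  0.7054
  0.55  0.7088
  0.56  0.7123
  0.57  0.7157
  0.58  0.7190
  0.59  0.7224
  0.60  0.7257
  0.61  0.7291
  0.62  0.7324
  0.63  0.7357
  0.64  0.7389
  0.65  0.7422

σ√T = 0.16 × 0.2887 = 0.0462
d₁ = [ln(383/375) + (0.079 + 0.16²/2)·0.08333] / 0.0462 = [0.0211 + 0.0077] / 0.0462 = 0.6226 → 0.62
d₂ = d₁ − σ√T = 0.6226 − 0.0462 = 0.5765 → 0.58
exp(−rT) = exp(−0.079·0.08333) = 0.9934
N(d₁) = N(0.62) = 0.7324;  N(d₂) = N(0.58) = 0.7190
C = 383·0.7324 − 375·0.9934·0.7190 = 280.5092 − 267.8455 = 12.6637

12.66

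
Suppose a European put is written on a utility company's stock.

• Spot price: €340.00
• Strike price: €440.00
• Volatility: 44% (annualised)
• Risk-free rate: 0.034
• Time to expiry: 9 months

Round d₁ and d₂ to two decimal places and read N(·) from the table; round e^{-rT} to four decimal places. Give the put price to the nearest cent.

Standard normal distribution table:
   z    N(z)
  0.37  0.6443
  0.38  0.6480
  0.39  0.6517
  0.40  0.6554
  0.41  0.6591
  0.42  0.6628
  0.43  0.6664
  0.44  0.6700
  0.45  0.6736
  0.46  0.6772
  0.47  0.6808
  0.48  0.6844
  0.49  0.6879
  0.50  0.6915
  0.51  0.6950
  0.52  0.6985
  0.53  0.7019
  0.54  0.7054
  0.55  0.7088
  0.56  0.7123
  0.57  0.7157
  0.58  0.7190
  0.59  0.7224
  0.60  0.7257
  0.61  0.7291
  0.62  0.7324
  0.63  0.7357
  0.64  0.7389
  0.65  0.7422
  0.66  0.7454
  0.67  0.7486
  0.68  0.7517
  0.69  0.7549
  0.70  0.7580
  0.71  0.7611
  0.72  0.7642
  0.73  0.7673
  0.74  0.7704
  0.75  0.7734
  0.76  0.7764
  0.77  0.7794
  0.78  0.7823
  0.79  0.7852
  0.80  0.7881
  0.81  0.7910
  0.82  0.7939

σ√T = 0.44·√0.75 = 0.3811
d₁ = [ln(340/440) + (0.034 + 0.44²/2)·0.75] / 0.3811 = [-0.2578 + 0.0981] / 0.3811 = -0.4192 ≈ -0.42
d₂ = d₁ − σ√T = -0.4192 − 0.3811 = -0.8002 ≈ -0.80
e^(−rT) = e^(−0.034·0.75) = 0.9748
N(−d₂) = N(0.80) = 0.7881;  N(−d₁) = N(0.42) = 0.6628
P = 440·0.9748·0.7881 − 340·0.6628 = 338.0255 − 225.3520 = 112.6735

€112.67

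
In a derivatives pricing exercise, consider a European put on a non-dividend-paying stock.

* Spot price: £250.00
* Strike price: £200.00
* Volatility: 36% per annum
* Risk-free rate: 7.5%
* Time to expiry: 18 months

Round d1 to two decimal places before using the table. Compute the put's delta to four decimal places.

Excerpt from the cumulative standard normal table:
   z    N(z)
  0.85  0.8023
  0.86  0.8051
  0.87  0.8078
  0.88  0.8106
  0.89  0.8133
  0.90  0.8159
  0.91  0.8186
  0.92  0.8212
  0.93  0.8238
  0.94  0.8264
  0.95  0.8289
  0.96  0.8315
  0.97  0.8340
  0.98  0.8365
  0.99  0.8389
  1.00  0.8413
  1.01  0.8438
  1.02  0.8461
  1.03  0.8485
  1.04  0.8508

σ√T = 0.36·√1.5 = 0.4409
ln(S/K) + (r + σ²/2)T = ln(250/200) + (0.075 + 0.36²/2)·1.5 = 0.2231 + 0.2097 = 0.4328
d₁ = 0.4328 / 0.4409 = 0.9817 ≈ 0.98
N(d₁) = N(0.98) = 0.8365
Δ_put = N(d₁) − 1 = 0.8365 − 1 = -0.1635

-0.1635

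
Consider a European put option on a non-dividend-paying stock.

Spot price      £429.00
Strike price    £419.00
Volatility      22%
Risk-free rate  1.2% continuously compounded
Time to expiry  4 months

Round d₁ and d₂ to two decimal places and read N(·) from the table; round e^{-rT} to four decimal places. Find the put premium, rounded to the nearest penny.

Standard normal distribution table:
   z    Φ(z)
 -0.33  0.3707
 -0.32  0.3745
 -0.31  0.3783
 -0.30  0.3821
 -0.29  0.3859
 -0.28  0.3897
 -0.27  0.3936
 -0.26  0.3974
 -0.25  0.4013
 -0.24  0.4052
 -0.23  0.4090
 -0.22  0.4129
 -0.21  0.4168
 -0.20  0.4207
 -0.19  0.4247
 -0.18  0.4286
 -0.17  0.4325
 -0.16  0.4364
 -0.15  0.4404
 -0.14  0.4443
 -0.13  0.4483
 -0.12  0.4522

£16.61

T = 0.3333;  σ√T = 0.1270
d₁ = [ln(429/419) + (0.012 + 0.22²/2)·0.3333] / 0.1270 = [0.0236 + 0.0121] / 0.1270 = 0.2807 → 0.28
d₂ = d₁ − σ√T = 0.2807 − 0.1270 = 0.1537 → 0.15
e^(−rT) = e^(−0.012·0.3333) = 0.9960
P = 419·0.9960·N(-0.15) − 429·N(-0.28) = 419·0.9960·0.4404 − 429·0.3897 = 183.7895 − 167.1813 = 16.6082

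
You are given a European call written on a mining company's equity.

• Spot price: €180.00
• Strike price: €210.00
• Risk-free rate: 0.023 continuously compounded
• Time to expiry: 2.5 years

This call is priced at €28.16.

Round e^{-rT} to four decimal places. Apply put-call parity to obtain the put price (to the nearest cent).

€46.42

exp(−rT) = exp(−0.023·2.5) = 0.9441
Put-call parity: C − P = S − K·e^(−rT) = 180 − 210·0.9441 = 180 − 198.2610 = -18.2610
P = C − (C − P) = 28.16 − (-18.2610) = 46.4210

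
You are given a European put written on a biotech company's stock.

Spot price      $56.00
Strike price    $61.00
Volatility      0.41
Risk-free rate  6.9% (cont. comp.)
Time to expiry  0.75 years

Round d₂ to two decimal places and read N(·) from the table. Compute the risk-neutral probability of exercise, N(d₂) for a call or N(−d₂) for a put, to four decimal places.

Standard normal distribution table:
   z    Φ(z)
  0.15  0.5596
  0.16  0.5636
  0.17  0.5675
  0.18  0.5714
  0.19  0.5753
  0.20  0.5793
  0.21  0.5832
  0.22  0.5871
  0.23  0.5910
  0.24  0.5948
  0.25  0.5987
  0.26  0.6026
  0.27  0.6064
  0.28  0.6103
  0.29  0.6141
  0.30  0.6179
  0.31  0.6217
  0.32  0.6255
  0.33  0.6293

0.6064

T = 0.75;  σ√T = 0.3551
d₁ = [ln(56/61) + (0.069 + ½·0.41²)·0.75] / (σ√T) = (-0.0855 + 0.1148) / 0.3551 = 0.0824 ⇒ 0.08
d₂ = 0.0824 − 0.3551 = -0.2726 ⇒ -0.27
Pr(exercise) under Q = N(−d₂) = N(0.27) = 0.6064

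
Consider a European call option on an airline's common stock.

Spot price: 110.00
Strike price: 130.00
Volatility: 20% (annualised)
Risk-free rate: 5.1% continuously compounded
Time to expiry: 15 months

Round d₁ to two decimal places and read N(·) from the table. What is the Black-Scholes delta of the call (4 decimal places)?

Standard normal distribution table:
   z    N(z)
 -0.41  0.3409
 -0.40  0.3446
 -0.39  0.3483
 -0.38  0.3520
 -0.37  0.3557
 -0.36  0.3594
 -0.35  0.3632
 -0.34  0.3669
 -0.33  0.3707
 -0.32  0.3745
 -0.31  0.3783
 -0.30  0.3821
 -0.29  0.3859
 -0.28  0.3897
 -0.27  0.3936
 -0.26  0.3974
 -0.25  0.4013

0.3632

T = 1.25;  σ√T = 0.2236
d₁ = [ln(110/130) + (0.051 + ½·0.2²)·1.25] / (σ√T) = (-0.1671 + 0.0888) / 0.2236 = -0.3502 ⇒ -0.35
N(d₁) = N(-0.35) = 0.3632
Δ_call = N(d₁) = 0.3632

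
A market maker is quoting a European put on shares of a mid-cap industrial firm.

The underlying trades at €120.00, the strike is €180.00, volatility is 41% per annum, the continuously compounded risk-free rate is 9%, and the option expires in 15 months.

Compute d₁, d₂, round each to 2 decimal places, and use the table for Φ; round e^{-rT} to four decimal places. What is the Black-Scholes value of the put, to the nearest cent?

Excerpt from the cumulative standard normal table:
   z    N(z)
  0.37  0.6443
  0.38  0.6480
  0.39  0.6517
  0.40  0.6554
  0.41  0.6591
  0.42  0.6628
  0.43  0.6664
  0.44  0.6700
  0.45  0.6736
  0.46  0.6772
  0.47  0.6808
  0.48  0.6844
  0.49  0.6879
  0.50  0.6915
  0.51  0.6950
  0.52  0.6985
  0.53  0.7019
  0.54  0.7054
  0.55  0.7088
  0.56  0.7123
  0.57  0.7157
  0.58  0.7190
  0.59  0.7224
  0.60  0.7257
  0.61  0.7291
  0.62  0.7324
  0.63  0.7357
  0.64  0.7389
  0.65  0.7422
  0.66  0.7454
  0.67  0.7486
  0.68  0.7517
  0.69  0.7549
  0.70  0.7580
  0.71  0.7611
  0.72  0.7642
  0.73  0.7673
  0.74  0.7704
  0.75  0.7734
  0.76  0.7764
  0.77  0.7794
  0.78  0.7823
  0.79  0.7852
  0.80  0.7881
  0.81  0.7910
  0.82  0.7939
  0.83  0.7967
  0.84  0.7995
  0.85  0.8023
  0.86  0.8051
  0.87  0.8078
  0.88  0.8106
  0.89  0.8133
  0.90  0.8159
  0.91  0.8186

σ√T = 0.41·√1.25 = 0.4584
d₁ = [ln(120/180) + (0.09 + 0.41²/2)·1.25] / 0.4584 = [-0.4055 + 0.2176] / 0.4584 = -0.4099 → -0.41
d₂ = d₁ − σ√T = -0.4099 − 0.4584 = -0.8683 → -0.87
e^(−rT) = e^(−0.09·1.25) = 0.8936
N(−d₂) = N(0.87) = 0.8078;  N(−d₁) = N(0.41) = 0.6591
P = 180·0.8936·0.8078 − 120·0.6591 = 129.9330 − 79.0920 = 50.8410

€50.84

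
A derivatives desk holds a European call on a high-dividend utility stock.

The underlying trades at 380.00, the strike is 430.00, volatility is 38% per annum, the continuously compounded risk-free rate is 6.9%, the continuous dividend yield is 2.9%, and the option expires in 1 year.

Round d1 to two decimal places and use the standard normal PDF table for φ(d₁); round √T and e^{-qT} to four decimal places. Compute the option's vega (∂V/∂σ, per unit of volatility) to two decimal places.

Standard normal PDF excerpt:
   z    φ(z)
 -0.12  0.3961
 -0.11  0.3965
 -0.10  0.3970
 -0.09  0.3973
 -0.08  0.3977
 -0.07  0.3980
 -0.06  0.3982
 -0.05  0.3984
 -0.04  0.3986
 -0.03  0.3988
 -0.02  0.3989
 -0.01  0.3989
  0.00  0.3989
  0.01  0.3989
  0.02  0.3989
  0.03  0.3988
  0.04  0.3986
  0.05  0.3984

147.21

σ√T = 0.38 × 1.0000 = 0.3800
d₁ = [ln(380/430) + (0.069 − 0.029 + 0.38²/2)·1] / 0.3800 = [-0.1236 + 0.1122] / 0.3800 = -0.0300 which rounds to -0.03
√T = √1 = 1.0000
φ(d₁) = φ(-0.03) = 0.3988
exp(−qT) = exp(−0.029·1) = 0.9714
vega = S·exp(−qT)·φ(d₁)·√T = 380·0.9714·0.3988·1.0000 = 147.2098
(Vega is the same for a European call and put with the same parameters.)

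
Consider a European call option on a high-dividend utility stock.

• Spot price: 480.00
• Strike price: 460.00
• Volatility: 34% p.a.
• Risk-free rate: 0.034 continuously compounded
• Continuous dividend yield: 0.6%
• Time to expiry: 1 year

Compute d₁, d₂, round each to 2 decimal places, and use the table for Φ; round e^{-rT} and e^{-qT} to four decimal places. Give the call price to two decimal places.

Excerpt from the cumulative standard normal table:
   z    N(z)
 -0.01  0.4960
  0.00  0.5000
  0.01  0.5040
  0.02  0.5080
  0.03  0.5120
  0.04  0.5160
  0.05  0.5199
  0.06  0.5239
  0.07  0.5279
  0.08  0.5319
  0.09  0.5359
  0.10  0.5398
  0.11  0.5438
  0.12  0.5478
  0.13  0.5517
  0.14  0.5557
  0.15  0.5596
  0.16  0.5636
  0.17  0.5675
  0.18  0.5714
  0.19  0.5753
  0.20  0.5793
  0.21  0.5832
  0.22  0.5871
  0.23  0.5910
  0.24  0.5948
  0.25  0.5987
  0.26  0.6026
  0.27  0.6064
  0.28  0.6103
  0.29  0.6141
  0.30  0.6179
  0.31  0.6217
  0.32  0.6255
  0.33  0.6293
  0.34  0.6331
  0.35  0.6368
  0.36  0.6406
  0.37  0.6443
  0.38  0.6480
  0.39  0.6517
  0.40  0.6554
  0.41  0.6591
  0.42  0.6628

T = 1;  σ√T = 0.3400
d₁ = [ln(480/460) + (0.034 − 0.006 + 0.34²/2)·1] / 0.3400 = [0.0426 + 0.0858] / 0.3400 = 0.3775 → 0.38
d₂ = d₁ − σ√T = 0.3775 − 0.3400 = 0.0375 → 0.04
e^(−qT) = e^(−0.006·1) = 0.9940;  e^(−rT) = e^(−0.034·1) = 0.9666
N(d₁) = N(0.38) = 0.6480;  N(d₂) = N(0.04) = 0.5160
C = 480·0.9940·0.6480 − 460·0.9666·0.5160 = 309.1738 − 229.4322 = 79.7416

79.74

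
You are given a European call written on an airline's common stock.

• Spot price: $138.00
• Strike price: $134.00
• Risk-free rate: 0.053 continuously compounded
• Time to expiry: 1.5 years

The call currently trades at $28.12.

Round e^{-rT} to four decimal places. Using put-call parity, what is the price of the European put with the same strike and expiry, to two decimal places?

$13.88

exp(−rT) = exp(−0.053·1.5) = 0.9236
Put-call parity: C − P = S − K·e^(−rT) = 138 − 134·0.9236 = 138 − 123.7624 = 14.2376
P = C − (C − P) = 28.12 − (14.2376) = 13.8824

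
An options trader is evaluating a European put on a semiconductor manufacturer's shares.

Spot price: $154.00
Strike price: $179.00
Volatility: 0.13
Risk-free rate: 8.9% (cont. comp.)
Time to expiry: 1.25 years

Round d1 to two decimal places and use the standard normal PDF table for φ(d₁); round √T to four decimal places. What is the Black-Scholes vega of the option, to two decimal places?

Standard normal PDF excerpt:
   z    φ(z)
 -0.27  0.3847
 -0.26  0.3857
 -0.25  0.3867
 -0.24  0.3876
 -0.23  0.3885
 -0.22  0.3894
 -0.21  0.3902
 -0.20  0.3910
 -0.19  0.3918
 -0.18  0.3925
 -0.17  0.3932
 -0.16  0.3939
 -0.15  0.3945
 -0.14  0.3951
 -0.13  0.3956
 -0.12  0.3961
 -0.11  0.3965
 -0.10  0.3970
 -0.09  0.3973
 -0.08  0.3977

67.32

σ√T = 0.13 × 1.1180 = 0.1453
d₁ = [ln(154/179) + (0.089 + ½·0.13²)·1.25] / (σ√T) = (-0.1504 + 0.1218) / 0.1453 = -0.1969 → -0.20
√T = √1.25 = 1.1180
φ(d₁) = φ(-0.20) = 0.3910
vega = S·φ(d₁)·√T = 154·0.3910·1.1180 = 67.3193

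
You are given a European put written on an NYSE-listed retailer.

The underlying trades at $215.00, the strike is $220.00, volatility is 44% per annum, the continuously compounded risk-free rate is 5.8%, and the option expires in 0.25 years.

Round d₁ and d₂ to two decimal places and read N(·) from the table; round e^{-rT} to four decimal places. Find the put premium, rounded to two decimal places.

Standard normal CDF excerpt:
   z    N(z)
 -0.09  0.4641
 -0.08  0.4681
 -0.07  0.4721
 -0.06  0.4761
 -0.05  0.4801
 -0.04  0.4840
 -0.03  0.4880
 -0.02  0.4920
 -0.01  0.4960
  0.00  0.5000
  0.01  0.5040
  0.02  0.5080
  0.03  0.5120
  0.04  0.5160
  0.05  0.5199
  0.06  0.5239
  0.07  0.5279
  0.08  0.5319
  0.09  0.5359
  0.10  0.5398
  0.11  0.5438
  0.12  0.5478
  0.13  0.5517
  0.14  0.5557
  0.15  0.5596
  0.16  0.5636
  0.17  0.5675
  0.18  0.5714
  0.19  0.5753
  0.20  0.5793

$19.84

σ√T = 0.44 × 0.5000 = 0.2200
d₁ = [ln(215/220) + (0.058 + 0.44²/2)·0.25] / 0.2200 = [-0.0230 + 0.0387] / 0.2200 = 0.0714 ≈ 0.07
d₂ = d₁ − σ√T = 0.0714 − 0.2200 = -0.1486 ≈ -0.15
e^(−rT) = e^(−0.058·0.25) = 0.9856
N(−d₂) = N(0.15) = 0.5596;  N(−d₁) = N(-0.07) = 0.4721
P = 220·0.9856·0.5596 − 215·0.4721 = 121.3392 − 101.5015 = 19.8377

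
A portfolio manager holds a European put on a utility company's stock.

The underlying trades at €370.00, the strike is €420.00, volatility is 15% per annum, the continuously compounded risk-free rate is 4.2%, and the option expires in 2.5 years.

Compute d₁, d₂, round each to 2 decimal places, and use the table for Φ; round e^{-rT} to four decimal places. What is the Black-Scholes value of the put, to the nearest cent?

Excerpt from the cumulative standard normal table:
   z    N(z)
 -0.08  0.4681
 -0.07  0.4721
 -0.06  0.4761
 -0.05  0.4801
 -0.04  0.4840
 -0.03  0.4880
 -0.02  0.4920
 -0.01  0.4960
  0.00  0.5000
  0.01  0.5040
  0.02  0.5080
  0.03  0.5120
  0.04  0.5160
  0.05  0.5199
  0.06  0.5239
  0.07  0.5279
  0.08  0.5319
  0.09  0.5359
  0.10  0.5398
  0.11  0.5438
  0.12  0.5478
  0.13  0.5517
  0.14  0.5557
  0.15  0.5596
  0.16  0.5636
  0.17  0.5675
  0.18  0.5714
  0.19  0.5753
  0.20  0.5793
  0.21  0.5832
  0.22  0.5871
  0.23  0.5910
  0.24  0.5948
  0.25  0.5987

€39.96

σ√T = 0.15·√2.5 = 0.2372
d₁ = [ln(370/420) + (0.042 + ½·0.15²)·2.5] / (σ√T) = (-0.1268 + 0.1331) / 0.2372 = 0.0269 → 0.03
d₂ = 0.0269 − 0.2372 = -0.2103 → -0.21
e^(−rT) = e^(−0.042·2.5) = 0.9003
P = 420·0.9003·N(0.21) − 370·N(-0.03) = 420·0.9003·0.5832 − 370·0.4880 = 220.5231 − 180.5600 = 39.9631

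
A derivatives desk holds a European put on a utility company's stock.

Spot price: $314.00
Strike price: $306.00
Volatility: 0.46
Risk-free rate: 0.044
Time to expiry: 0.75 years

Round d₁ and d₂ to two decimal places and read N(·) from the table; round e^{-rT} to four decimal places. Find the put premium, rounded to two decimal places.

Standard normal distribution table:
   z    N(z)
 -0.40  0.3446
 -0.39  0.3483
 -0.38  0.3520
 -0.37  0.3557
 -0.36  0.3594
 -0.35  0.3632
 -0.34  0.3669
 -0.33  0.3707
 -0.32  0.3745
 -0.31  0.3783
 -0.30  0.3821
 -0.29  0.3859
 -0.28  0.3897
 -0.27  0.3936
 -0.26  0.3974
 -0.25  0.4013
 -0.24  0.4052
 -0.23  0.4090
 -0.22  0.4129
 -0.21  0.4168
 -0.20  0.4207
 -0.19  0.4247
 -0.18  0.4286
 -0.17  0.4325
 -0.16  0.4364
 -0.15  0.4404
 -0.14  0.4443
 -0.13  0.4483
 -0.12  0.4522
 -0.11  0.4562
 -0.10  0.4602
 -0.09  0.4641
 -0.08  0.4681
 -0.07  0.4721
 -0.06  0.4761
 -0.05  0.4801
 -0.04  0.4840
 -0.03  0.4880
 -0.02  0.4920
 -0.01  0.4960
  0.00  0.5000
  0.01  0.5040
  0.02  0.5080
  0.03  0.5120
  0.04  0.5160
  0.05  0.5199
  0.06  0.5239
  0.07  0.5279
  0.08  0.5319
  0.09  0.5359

$39.87

σ√T = 0.46·√0.75 = 0.3984
ln(S/K) + (r + σ²/2)T = ln(314/306) + (0.044 + 0.46²/2)·0.75 = 0.0258 + 0.1123 = 0.1382
d₁ = 0.1382 / 0.3984 = 0.3468 ⇒ 0.35
d₂ = d₁ − σ√T = 0.3468 − 0.3984 = -0.0516 ⇒ -0.05
e^(−rT) = e^(−0.044·0.75) = 0.9675
N(−d₂) = N(0.05) = 0.5199;  N(−d₁) = N(-0.35) = 0.3632
P = 306·0.9675·0.5199 − 314·0.3632 = 153.9190 − 114.0448 = 39.8742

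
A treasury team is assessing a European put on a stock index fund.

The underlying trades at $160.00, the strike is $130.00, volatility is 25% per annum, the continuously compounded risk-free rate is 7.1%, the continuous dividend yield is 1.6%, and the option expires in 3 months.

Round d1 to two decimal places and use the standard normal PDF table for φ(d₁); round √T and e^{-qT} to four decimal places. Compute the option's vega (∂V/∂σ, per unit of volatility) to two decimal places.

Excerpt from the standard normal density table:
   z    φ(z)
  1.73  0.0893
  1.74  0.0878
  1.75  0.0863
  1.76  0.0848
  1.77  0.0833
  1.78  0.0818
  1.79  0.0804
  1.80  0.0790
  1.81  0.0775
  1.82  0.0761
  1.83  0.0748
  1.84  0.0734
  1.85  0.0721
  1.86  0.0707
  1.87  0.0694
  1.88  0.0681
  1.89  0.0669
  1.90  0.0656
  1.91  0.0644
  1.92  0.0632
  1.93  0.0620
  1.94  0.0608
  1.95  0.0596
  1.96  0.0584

T = 0.25;  σ√T = 0.1250
ln(S/K) + (r − q + σ²/2)T = ln(160/130) + (0.071 − 0.016 + 0.25²/2)·0.25 = 0.2076 + 0.0216 = 0.2292
d₁ = 0.2292 / 0.1250 = 1.8336 → 1.83
√T = √0.25 = 0.5000
φ(d₁) = φ(1.83) = 0.0748
e^(−qT) = e^(−0.016·0.25) = 0.9960
vega = S·e^(−qT)·φ(d₁)·√T = 160·0.9960·0.0748·0.5000 = 5.9601
(Call and put vega coincide under Black-Scholes.)

5.96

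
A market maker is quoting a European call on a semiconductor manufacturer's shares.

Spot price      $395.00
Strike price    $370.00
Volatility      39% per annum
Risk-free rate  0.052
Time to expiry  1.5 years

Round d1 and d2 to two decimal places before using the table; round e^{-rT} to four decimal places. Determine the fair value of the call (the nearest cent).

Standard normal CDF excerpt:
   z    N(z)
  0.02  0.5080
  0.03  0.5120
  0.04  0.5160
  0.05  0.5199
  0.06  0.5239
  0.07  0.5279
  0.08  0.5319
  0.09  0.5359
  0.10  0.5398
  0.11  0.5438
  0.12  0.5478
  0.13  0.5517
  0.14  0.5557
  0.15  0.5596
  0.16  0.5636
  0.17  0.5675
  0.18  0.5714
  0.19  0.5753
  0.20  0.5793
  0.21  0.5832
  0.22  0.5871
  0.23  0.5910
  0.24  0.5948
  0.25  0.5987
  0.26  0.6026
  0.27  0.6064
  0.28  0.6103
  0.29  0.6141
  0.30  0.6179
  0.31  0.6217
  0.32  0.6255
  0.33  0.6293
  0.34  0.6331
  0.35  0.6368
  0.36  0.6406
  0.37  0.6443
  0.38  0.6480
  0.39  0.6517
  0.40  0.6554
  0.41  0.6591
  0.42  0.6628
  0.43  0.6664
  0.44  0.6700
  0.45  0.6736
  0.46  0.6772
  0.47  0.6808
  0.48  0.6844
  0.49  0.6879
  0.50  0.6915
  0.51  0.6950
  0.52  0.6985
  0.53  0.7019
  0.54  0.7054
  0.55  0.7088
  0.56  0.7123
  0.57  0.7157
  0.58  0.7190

$99.33

T = 1.5;  σ√T = 0.4777
d₁ = [ln(395/370) + (0.052 + 0.39²/2)·1.5] / 0.4777 = [0.0654 + 0.1921] / 0.4777 = 0.5390 → 0.54
d₂ = d₁ − σ√T = 0.5390 − 0.4777 = 0.0614 → 0.06
exp(−rT) = exp(−0.052·1.5) = 0.9250
N(d₁) = N(0.54) = 0.7054;  N(d₂) = N(0.06) = 0.5239
C = 395·0.7054 − 370·0.9250·0.5239 = 278.6330 − 179.3048 = 99.3282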